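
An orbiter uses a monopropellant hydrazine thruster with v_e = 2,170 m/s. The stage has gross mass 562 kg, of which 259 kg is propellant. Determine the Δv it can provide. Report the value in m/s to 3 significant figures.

Δv ≈ 1340 m/s

m_f = m₀ − m_prop = 562 − 259 = 303 kg.
From the ideal rocket equation, Δv = v_e · ln(m₀/m_f) = 2170.0 × ln(1.855) = 2170.0 × 0.6178 ≈ 1340.6 m/s.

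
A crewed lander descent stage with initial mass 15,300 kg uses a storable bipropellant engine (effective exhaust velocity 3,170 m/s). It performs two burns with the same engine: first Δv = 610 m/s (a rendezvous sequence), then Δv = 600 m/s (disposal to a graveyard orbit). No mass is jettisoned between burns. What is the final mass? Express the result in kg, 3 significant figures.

final mass ≈ 10400 kg

After the first burn: m = 15300 × exp(−610/3170.0) = 15300 × 0.82495 = 12,621.7 kg.
After the second burn: m = 12,621.7 × exp(−600/3170.0) = 12,621.7 × 0.82756 = 10,445.2 kg.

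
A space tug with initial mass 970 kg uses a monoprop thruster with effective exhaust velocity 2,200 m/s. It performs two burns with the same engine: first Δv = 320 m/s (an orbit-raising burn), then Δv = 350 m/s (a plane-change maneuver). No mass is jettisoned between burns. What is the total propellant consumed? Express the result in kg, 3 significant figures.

After the first burn: m = 970 × exp(−320/2200.0) = 970 × 0.86463 = 838.691 kg.
After the second burn: m = 838.691 × exp(−350/2200.0) = 838.691 × 0.85292 = 715.336 kg.
Total propellant = m₀ − m_final = 970 − 715.336 = 254.664 kg.

total propellant consumed ≈ 255 kg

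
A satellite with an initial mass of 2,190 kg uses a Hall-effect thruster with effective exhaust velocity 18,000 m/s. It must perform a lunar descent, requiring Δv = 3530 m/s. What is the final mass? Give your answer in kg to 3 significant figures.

m₀/m_f = exp(Δv / v_e) = exp(3530 / 18000.0) = exp(0.1961) = 1.2167.
m_f = m₀ / 1.2167 = 2,190 / 1.2167 = 1,799.95 kg.

final mass ≈ 1800 kg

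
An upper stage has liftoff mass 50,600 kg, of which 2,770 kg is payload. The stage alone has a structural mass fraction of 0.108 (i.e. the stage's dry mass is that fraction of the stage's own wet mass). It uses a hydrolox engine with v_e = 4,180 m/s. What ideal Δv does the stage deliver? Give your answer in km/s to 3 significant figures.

Δv ≈ 7.74 km/s

Stage wet mass = m₀ − payload = 50,600 − 2,770 = 47,830 kg.
Stage dry mass = ε × stage wet mass = 0.108 × 47,830 = 5,165.64 kg.
Burnout mass m_f = stage dry + payload = 5,165.64 + 2,770 = 7,935.64 kg.
Rocket equation: Δv = v_e · ln(50,600/7,935.64) = 4180.0 × ln(6.376) = 4180.0 × 1.8526 ≈ 7744 m/s.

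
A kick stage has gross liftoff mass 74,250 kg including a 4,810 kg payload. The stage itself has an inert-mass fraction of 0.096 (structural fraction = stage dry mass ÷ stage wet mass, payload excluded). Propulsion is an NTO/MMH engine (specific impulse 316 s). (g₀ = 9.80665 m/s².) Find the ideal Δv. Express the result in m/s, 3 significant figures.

Stage wet mass = m₀ − payload = 74,250 − 4,810 = 69,440 kg.
Stage dry mass = ε × stage wet mass = 0.096 × 69,440 = 6,666.24 kg.
Burnout mass m_f = stage dry + payload = 6,666.24 + 4,810 = 11,476.24 kg.
v_e = Isp · g₀ = 316 × 9.80665 = 3098.9 m/s.
Δv = v_e · ln(74,250/11,476.24) = 3098.9 × ln(6.47) = 3098.9 × 1.8672 ≈ 5786 m/s.

Δv ≈ 5790 m/s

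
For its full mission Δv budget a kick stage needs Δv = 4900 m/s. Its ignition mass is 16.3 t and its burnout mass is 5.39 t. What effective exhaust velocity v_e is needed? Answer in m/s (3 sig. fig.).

v_e ≈ 4430 m/s

ln(m₀/m_f) = ln(16300/5390) = ln(3.024) = 1.1066.
Using Δv = v_e ln(m₀/m_f): v_e = Δv / ln(m₀/m_f) = 4900 / 1.1066 = 4427.9 m/s.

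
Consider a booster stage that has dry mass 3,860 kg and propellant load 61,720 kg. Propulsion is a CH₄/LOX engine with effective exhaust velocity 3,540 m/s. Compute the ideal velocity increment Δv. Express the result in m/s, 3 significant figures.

Δv ≈ 10000 m/s

m₀ = m_dry + m_prop = 3,860 + 61,720 = 65,580 kg.
Rocket equation: Δv = v_e · ln(m₀/m_f) = 3540.0 × ln(16.99) = 3540.0 × 2.8326 ≈ 10027.4 m/s.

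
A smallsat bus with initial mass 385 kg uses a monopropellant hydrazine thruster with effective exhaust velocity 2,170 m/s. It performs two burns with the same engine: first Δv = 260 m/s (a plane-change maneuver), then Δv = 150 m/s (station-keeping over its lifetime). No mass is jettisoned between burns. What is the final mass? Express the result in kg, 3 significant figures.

final mass ≈ 319 kg

After the first burn: m = 385 × exp(−260/2170.0) = 385 × 0.88708 = 341.526 kg.
After the second burn: m = 341.526 × exp(−150/2170.0) = 341.526 × 0.93321 = 318.715 kg.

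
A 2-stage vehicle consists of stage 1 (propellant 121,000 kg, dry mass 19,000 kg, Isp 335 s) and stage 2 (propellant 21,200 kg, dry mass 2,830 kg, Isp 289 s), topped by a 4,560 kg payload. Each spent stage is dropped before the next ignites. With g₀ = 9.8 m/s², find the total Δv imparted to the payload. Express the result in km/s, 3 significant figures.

Δv ≈ 7.98 km/s

Ignition mass of stage 1 = 121,000+19,000 + 21,200+2,830 + 4,560 = 168,590 kg.
Stage 1: m₀ = 168,590 kg, m_f = 168,590 − 121,000 = 47,590 kg; Δv = 335×9.8×ln(3.543) = 3283.0×1.2648 ≈ 4152 m/s.
Stage 2: m₀ = 28,590 kg, m_f = 28,590 − 21,200 = 7,390 kg; Δv = 289×9.8×ln(3.869) = 2832.2×1.3529 ≈ 3832 m/s.
Total Δv = 4152 + 3832 = 7984 m/s.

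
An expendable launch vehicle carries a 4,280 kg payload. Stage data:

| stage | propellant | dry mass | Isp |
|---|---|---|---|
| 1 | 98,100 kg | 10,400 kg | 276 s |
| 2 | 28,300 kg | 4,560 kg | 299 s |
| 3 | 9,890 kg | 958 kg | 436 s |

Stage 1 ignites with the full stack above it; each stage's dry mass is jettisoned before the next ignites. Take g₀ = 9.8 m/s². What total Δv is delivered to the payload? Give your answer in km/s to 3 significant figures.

Ignition mass of stage 1 = 98,100+10,400 + 28,300+4,560 + 9,890+958 + 4,280 = 156,488 kg.
Stage 1: m₀ = 156,488 kg, m_f = 156,488 − 98,100 = 58,388 kg; Δv = 276×9.8×ln(2.68) = 2704.8×0.9859 ≈ 2667 m/s.
Stage 2: m₀ = 47,988 kg, m_f = 47,988 − 28,300 = 19,688 kg; Δv = 299×9.8×ln(2.437) = 2930.2×0.8909 ≈ 2611 m/s.
Stage 3: m₀ = 15,128 kg, m_f = 15,128 − 9,890 = 5,238 kg; Δv = 436×9.8×ln(2.888) = 4272.8×1.0606 ≈ 4532 m/s.
Total Δv = 2667 + 2611 + 4532 = 9810 m/s.

Δv ≈ 9.81 km/s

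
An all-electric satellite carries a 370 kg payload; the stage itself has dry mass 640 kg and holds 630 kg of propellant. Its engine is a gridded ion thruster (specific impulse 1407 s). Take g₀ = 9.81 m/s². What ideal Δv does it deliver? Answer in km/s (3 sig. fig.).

Δv ≈ 6.69 km/s

v_e = Isp · g₀ = 1407 × 9.81 = 13802.7 m/s.
m₀ = payload + dry + propellant = 370 + 640 + 630 = 1,640 kg.
m_f = payload + dry = 370 + 640 = 1,010 kg.
Rocket equation: Δv = v_e · ln(m₀/m_f) = 13802.7 × ln(1.624) = 13802.7 × 0.4847 ≈ 6690.8 m/s.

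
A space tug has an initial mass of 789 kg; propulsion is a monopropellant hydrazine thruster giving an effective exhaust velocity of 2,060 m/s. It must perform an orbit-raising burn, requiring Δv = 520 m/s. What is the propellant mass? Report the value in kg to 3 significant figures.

propellant mass ≈ 176 kg

m₀/m_f = exp(Δv / v_e) = exp(520 / 2060.0) = exp(0.2524) = 1.2871.
m_f = 789 / 1.2871 = 613.006 kg, so propellant = m₀ − m_f = 789 − 613.006 = 175.994 kg.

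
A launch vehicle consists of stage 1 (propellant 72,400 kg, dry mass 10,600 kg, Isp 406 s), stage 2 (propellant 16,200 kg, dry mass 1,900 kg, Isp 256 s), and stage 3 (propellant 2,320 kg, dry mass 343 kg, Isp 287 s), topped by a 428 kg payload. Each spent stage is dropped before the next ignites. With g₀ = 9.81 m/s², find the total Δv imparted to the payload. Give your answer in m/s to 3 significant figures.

Δv ≈ 12300 m/s

Ignition mass of stage 1 = 72,400+10,600 + 16,200+1,900 + 2,320+343 + 428 = 104,191 kg.
Stage 1: m₀ = 104,191 kg, m_f = 104,191 − 72,400 = 31,791 kg; Δv = 406×9.81×ln(3.277) = 3982.9×1.1870 ≈ 4728 m/s.
Stage 2: m₀ = 21,191 kg, m_f = 21,191 − 16,200 = 4,991 kg; Δv = 256×9.81×ln(4.246) = 2511.4×1.4459 ≈ 3631 m/s.
Stage 3: m₀ = 3,091 kg, m_f = 3,091 − 2,320 = 771 kg; Δv = 287×9.81×ln(4.009) = 2815.5×1.3886 ≈ 3909 m/s.
Total Δv = 4728 + 3631 + 3909 = 12268 m/s.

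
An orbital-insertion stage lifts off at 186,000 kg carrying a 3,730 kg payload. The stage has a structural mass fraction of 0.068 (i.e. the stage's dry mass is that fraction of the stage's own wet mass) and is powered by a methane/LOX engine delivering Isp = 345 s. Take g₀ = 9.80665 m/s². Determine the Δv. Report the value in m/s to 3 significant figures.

Stage wet mass = m₀ − payload = 186,000 − 3,730 = 182,270 kg.
Stage dry mass = ε × stage wet mass = 0.068 × 182,270 = 12,394.4 kg.
Burnout mass m_f = stage dry + payload = 12,394.4 + 3,730 = 16,124.4 kg.
v_e = Isp · g₀ = 345 × 9.80665 = 3383.3 m/s.
From the ideal rocket equation, Δv = v_e · ln(186,000/16,124.4) = 3383.3 × ln(11.54) = 3383.3 × 2.4454 ≈ 8274 m/s.

Δv ≈ 8270 m/s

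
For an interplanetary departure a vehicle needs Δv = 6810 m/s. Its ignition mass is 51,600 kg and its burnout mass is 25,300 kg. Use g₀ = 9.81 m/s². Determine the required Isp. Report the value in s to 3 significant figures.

Isp ≈ 974 s

ln(m₀/m_f) = ln(51600/25300) = ln(2.04) = 0.7127.
Rocket equation: v_e = Δv / ln(m₀/m_f) = 6810 / 0.7127 = 9555.0 m/s.
Isp = v_e / g₀ = 9555.0 / 9.81 = 974.0 s.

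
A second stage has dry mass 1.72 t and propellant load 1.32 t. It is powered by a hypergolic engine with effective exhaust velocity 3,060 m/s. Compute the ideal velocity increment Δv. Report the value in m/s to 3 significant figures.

m₀ = m_dry + m_prop = 1.72 + 1.32 = 3.04 t.
Δv = v_e · ln(m₀/m_f) = 3060.0 × ln(1.767) = 3060.0 × 0.5695 ≈ 1742.8 m/s.

Δv ≈ 1740 m/s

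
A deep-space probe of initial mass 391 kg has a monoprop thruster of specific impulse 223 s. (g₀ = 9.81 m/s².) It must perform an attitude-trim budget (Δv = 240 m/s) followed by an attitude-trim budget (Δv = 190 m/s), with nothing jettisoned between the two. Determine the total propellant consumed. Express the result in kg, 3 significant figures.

v_e = Isp · g₀ = 223 × 9.81 = 2187.6 m/s.
After the first burn: m = 391 × exp(−240/2187.6) = 391 × 0.89610 = 350.375 kg.
After the second burn: m = 350.375 × exp(−190/2187.6) = 350.375 × 0.91681 = 321.227 kg.
Total propellant = m₀ − m_final = 391 − 321.227 = 69.773 kg.

total propellant consumed ≈ 69.8 kg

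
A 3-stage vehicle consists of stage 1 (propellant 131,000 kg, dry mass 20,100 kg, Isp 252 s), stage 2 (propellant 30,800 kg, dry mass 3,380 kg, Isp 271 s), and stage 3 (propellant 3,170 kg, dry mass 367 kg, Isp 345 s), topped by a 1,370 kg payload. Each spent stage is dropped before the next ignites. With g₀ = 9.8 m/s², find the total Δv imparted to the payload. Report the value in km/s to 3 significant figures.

Δv ≈ 10.5 km/s

Ignition mass of stage 1 = 131,000+20,100 + 30,800+3,380 + 3,170+367 + 1,370 = 190,187 kg.
Stage 1: m₀ = 190,187 kg, m_f = 190,187 − 131,000 = 59,187 kg; Δv = 252×9.8×ln(3.213) = 2469.6×1.1673 ≈ 2883 m/s.
Stage 2: m₀ = 39,087 kg, m_f = 39,087 − 30,800 = 8,287 kg; Δv = 271×9.8×ln(4.717) = 2655.8×1.5511 ≈ 4119 m/s.
Stage 3: m₀ = 4,907 kg, m_f = 4,907 − 3,170 = 1,737 kg; Δv = 345×9.8×ln(2.825) = 3381.0×1.0385 ≈ 3511 m/s.
Total Δv = 2883 + 4119 + 3511 = 10513 m/s.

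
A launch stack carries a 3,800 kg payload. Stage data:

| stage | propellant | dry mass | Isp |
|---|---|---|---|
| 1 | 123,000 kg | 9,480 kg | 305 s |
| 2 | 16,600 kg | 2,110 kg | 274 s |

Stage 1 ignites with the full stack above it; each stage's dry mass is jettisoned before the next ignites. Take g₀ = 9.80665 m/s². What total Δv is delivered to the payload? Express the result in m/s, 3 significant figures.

Ignition mass of stage 1 = 123,000+9,480 + 16,600+2,110 + 3,800 = 154,990 kg.
Stage 1: m₀ = 154,990 kg, m_f = 154,990 − 123,000 = 31,990 kg; Δv = 305×9.80665×ln(4.845) = 2991.0×1.5779 ≈ 4720 m/s.
Stage 2: m₀ = 22,510 kg, m_f = 22,510 − 16,600 = 5,910 kg; Δv = 274×9.80665×ln(3.809) = 2687.0×1.3373 ≈ 3593 m/s.
Total Δv = 4720 + 3593 = 8313 m/s.

Δv ≈ 8310 m/s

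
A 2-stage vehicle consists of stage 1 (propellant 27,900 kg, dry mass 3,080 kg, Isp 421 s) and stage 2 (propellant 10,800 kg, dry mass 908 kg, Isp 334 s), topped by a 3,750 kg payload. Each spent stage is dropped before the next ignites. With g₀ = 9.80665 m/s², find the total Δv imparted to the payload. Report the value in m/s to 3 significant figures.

Ignition mass of stage 1 = 27,900+3,080 + 10,800+908 + 3,750 = 46,438 kg.
Stage 1: m₀ = 46,438 kg, m_f = 46,438 − 27,900 = 18,538 kg; Δv = 421×9.80665×ln(2.505) = 4128.6×0.9183 ≈ 3791 m/s.
Stage 2: m₀ = 15,458 kg, m_f = 15,458 − 10,800 = 4,658 kg; Δv = 334×9.80665×ln(3.319) = 3275.4×1.1995 ≈ 3929 m/s.
Total Δv = 3791 + 3929 = 7720 m/s.

Δv ≈ 7720 m/s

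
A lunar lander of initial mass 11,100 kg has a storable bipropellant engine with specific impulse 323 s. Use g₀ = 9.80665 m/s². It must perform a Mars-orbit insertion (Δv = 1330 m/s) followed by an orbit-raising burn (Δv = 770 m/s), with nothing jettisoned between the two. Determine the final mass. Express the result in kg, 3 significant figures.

v_e = Isp · g₀ = 323 × 9.80665 = 3167.5 m/s.
After the first burn: m = 11100 × exp(−1330/3167.5) = 11100 × 0.65712 = 7,294.03 kg.
After the second burn: m = 7,294.03 × exp(−770/3167.5) = 7,294.03 × 0.78420 = 5,719.98 kg.

final mass ≈ 5720 kg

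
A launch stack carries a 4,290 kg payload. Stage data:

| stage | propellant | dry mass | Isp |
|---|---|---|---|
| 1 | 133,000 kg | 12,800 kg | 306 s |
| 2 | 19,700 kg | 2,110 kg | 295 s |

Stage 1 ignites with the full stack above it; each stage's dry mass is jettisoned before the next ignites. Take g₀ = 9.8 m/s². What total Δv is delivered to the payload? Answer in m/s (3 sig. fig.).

Δv ≈ 8520 m/s

Ignition mass of stage 1 = 133,000+12,800 + 19,700+2,110 + 4,290 = 171,900 kg.
Stage 1: m₀ = 171,900 kg, m_f = 171,900 − 133,000 = 38,900 kg; Δv = 306×9.8×ln(4.419) = 2998.8×1.4859 ≈ 4456 m/s.
Stage 2: m₀ = 26,100 kg, m_f = 26,100 − 19,700 = 6,400 kg; Δv = 295×9.8×ln(4.078) = 2891.0×1.4056 ≈ 4064 m/s.
Total Δv = 4456 + 4064 = 8520 m/s.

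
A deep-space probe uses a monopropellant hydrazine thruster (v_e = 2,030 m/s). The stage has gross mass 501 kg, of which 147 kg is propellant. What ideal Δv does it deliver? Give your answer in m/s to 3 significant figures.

m_f = m₀ − m_prop = 501 − 147 = 354 kg.
Δv = v_e · ln(m₀/m_f) = 2030.0 × ln(1.415) = 2030.0 × 0.3473 ≈ 705.0 m/s.

Δv ≈ 705 m/s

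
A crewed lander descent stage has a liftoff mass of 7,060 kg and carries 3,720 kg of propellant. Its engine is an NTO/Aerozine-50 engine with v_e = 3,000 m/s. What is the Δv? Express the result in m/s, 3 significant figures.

Δv ≈ 2250 m/s

m_f = m₀ − m_prop = 7,060 − 3,720 = 3,340 kg.
By the Tsiolkovsky rocket equation, Δv = v_e · ln(m₀/m_f) = 3000.0 × ln(2.114) = 3000.0 × 0.7485 ≈ 2245.4 m/s.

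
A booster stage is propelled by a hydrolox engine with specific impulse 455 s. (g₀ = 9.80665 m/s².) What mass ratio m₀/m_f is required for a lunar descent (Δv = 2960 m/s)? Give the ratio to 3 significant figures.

mass ratio ≈ 1.94

v_e = Isp · g₀ = 455 × 9.80665 = 4462.0 m/s.
m₀/m_f = exp(Δv / v_e) = exp(2960 / 4462.0) = exp(0.6634) = 1.9413.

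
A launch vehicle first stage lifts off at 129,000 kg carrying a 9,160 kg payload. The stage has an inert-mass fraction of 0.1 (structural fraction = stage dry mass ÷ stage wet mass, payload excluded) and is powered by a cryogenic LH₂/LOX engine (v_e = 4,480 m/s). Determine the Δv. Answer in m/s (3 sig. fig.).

Stage wet mass = m₀ − payload = 129,000 − 9,160 = 119,840 kg.
Stage dry mass = ε × stage wet mass = 0.1 × 119,840 = 11,984 kg.
Burnout mass m_f = stage dry + payload = 11,984 + 9,160 = 21,144 kg.
By the Tsiolkovsky rocket equation, Δv = v_e · ln(129,000/21,144) = 4480.0 × ln(6.101) = 4480.0 × 1.8085 ≈ 8102 m/s.

Δv ≈ 8100 m/s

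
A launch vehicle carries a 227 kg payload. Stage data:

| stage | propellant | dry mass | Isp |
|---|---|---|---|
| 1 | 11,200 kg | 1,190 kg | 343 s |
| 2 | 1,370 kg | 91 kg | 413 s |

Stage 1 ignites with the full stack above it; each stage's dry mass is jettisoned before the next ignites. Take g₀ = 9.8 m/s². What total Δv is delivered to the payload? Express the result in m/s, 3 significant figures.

Ignition mass of stage 1 = 11,200+1,190 + 1,370+91 + 227 = 14,078 kg.
Stage 1: m₀ = 14,078 kg, m_f = 14,078 − 11,200 = 2,878 kg; Δv = 343×9.8×ln(4.892) = 3361.4×1.5875 ≈ 5336 m/s.
Stage 2: m₀ = 1,688 kg, m_f = 1,688 − 1,370 = 318 kg; Δv = 413×9.8×ln(5.308) = 4047.4×1.6692 ≈ 6756 m/s.
Total Δv = 5336 + 6756 = 12092 m/s.

Δv ≈ 12100 m/s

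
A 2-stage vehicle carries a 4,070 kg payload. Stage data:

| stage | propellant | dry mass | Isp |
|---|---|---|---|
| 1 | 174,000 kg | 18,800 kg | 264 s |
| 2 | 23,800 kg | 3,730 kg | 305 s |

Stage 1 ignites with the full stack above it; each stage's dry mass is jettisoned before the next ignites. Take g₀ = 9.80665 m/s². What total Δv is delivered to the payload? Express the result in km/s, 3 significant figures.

Δv ≈ 8.05 km/s

Ignition mass of stage 1 = 174,000+18,800 + 23,800+3,730 + 4,070 = 224,400 kg.
Stage 1: m₀ = 224,400 kg, m_f = 224,400 − 174,000 = 50,400 kg; Δv = 264×9.80665×ln(4.452) = 2589.0×1.4934 ≈ 3866 m/s.
Stage 2: m₀ = 31,600 kg, m_f = 31,600 − 23,800 = 7,800 kg; Δv = 305×9.80665×ln(4.051) = 2991.0×1.3990 ≈ 4185 m/s.
Total Δv = 3866 + 4185 = 8051 m/s.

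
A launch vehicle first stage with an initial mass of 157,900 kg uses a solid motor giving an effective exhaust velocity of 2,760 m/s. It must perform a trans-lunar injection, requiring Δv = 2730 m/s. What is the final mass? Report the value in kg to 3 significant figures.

final mass ≈ 58700 kg

m₀/m_f = exp(Δv / v_e) = exp(2730 / 2760.0) = exp(0.9891) = 2.6889.
m_f = m₀ / 2.6889 = 157,900 / 2.6889 = 58,722.9 kg.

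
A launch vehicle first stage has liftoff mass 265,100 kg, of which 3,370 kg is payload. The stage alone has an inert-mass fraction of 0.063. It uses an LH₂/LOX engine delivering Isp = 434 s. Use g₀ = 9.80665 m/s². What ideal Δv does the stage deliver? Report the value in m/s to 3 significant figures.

Stage wet mass = m₀ − payload = 265,100 − 3,370 = 261,730 kg.
Stage dry mass = ε × stage wet mass = 0.063 × 261,730 = 16,489 kg.
Burnout mass m_f = stage dry + payload = 16,489 + 3,370 = 19,859 kg.
v_e = Isp · g₀ = 434 × 9.80665 = 4256.1 m/s.
From the ideal rocket equation, Δv = v_e · ln(265,100/19,859) = 4256.1 × ln(13.35) = 4256.1 × 2.5914 ≈ 11029 m/s.

Δv ≈ 11000 m/s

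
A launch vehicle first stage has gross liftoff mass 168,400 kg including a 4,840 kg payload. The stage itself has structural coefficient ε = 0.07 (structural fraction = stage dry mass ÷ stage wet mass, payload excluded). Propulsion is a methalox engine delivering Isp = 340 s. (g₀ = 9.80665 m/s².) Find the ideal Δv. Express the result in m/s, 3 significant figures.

Δv ≈ 7790 m/s

Stage wet mass = m₀ − payload = 168,400 − 4,840 = 163,560 kg.
Stage dry mass = ε × stage wet mass = 0.07 × 163,560 = 11,449.2 kg.
Burnout mass m_f = stage dry + payload = 11,449.2 + 4,840 = 16,289.2 kg.
v_e = Isp · g₀ = 340 × 9.80665 = 3334.3 m/s.
Rocket equation: Δv = v_e · ln(168,400/16,289.2) = 3334.3 × ln(10.34) = 3334.3 × 2.3358 ≈ 7788 m/s.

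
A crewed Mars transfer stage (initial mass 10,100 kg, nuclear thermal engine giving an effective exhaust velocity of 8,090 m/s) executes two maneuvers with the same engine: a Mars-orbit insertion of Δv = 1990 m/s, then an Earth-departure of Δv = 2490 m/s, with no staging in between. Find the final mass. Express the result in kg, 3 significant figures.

final mass ≈ 5810 kg

After the first burn: m = 10100 × exp(−1990/8090.0) = 10100 × 0.78194 = 7,897.59 kg.
After the second burn: m = 7,897.59 × exp(−2490/8090.0) = 7,897.59 × 0.73507 = 5,805.28 kg.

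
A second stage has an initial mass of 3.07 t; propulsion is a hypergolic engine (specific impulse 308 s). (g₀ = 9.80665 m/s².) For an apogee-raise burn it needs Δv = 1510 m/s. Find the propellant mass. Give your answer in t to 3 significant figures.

propellant mass ≈ 1.21 t

v_e = Isp · g₀ = 308 × 9.80665 = 3020.4 m/s.
From the ideal rocket equation, m₀/m_f = exp(Δv / v_e) = exp(1510 / 3020.4) = exp(0.4999) = 1.6486.
m_f = 3.07 / 1.6486 = 1.86219 t, so propellant = m₀ − m_f = 3.07 − 1.86219 = 1.20781 t.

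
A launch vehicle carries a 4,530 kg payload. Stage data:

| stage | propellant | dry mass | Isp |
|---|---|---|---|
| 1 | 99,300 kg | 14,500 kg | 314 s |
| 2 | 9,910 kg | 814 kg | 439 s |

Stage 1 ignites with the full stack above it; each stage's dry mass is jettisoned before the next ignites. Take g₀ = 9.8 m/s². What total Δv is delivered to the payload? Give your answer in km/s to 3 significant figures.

Δv ≈ 9.03 km/s

Ignition mass of stage 1 = 99,300+14,500 + 9,910+814 + 4,530 = 129,054 kg.
Stage 1: m₀ = 129,054 kg, m_f = 129,054 − 99,300 = 29,754 kg; Δv = 314×9.8×ln(4.337) = 3077.2×1.4673 ≈ 4515 m/s.
Stage 2: m₀ = 15,254 kg, m_f = 15,254 − 9,910 = 5,344 kg; Δv = 439×9.8×ln(2.854) = 4302.2×1.0489 ≈ 4512 m/s.
Total Δv = 4515 + 4512 = 9027 m/s.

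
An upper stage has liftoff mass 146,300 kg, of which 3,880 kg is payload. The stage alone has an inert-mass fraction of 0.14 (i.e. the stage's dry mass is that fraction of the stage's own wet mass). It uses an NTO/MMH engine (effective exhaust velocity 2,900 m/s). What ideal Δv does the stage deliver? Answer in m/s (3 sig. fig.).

Stage wet mass = m₀ − payload = 146,300 − 3,880 = 142,420 kg.
Stage dry mass = ε × stage wet mass = 0.14 × 142,420 = 19,938.8 kg.
Burnout mass m_f = stage dry + payload = 19,938.8 + 3,880 = 23,818.8 kg.
Rocket equation: Δv = v_e · ln(146,300/23,818.8) = 2900.0 × ln(6.142) = 2900.0 × 1.8152 ≈ 5264 m/s.

Δv ≈ 5260 m/s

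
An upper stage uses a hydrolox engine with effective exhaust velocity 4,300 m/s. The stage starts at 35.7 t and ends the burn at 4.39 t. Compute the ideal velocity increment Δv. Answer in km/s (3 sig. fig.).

Δv ≈ 9.01 km/s

Using Δv = v_e ln(m₀/m_f): Δv = v_e · ln(m₀/m_f) = 4300.0 × ln(8.132) = 4300.0 × 2.0958 ≈ 9012.0 m/s.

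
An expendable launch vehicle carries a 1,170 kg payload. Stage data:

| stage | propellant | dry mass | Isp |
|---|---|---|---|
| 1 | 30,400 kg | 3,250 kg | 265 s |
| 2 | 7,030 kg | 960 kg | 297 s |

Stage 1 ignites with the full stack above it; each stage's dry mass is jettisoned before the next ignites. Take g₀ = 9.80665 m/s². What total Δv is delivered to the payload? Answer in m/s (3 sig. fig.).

Δv ≈ 7470 m/s

Ignition mass of stage 1 = 30,400+3,250 + 7,030+960 + 1,170 = 42,810 kg.
Stage 1: m₀ = 42,810 kg, m_f = 42,810 − 30,400 = 12,410 kg; Δv = 265×9.80665×ln(3.45) = 2598.8×1.2383 ≈ 3218 m/s.
Stage 2: m₀ = 9,160 kg, m_f = 9,160 − 7,030 = 2,130 kg; Δv = 297×9.80665×ln(4.3) = 2912.6×1.4587 ≈ 4249 m/s.
Total Δv = 3218 + 4249 = 7467 m/s.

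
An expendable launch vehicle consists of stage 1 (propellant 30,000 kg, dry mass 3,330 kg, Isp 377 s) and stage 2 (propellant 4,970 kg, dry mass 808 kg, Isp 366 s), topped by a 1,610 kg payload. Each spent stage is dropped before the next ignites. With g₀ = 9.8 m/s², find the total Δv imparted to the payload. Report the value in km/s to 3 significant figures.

Δv ≈ 8.94 km/s

Ignition mass of stage 1 = 30,000+3,330 + 4,970+808 + 1,610 = 40,718 kg.
Stage 1: m₀ = 40,718 kg, m_f = 40,718 − 30,000 = 10,718 kg; Δv = 377×9.8×ln(3.799) = 3694.6×1.3347 ≈ 4931 m/s.
Stage 2: m₀ = 7,388 kg, m_f = 7,388 − 4,970 = 2,418 kg; Δv = 366×9.8×ln(3.055) = 3586.8×1.1169 ≈ 4006 m/s.
Total Δv = 4931 + 4006 = 8937 m/s.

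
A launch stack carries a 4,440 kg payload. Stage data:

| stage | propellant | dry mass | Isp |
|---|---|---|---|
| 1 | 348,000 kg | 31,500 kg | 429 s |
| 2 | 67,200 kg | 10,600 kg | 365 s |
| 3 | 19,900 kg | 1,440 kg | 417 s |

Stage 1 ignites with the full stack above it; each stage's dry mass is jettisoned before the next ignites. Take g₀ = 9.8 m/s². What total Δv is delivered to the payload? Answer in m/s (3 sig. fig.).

Δv ≈ 15100 m/s

Ignition mass of stage 1 = 348,000+31,500 + 67,200+10,600 + 19,900+1,440 + 4,440 = 483,080 kg.
Stage 1: m₀ = 483,080 kg, m_f = 483,080 − 348,000 = 135,080 kg; Δv = 429×9.8×ln(3.576) = 4204.2×1.2743 ≈ 5357 m/s.
Stage 2: m₀ = 103,580 kg, m_f = 103,580 − 67,200 = 36,380 kg; Δv = 365×9.8×ln(2.847) = 3577.0×1.0463 ≈ 3743 m/s.
Stage 3: m₀ = 25,780 kg, m_f = 25,780 − 19,900 = 5,880 kg; Δv = 417×9.8×ln(4.384) = 4086.6×1.4780 ≈ 6040 m/s.
Total Δv = 5357 + 3743 + 6040 = 15140 m/s.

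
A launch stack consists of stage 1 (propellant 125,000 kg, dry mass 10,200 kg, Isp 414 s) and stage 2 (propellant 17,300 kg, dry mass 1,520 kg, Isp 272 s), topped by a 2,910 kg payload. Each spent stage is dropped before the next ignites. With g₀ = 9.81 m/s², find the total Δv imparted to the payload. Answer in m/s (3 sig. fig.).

Δv ≈ 10700 m/s

Ignition mass of stage 1 = 125,000+10,200 + 17,300+1,520 + 2,910 = 156,930 kg.
Stage 1: m₀ = 156,930 kg, m_f = 156,930 − 125,000 = 31,930 kg; Δv = 414×9.81×ln(4.915) = 4061.3×1.5923 ≈ 6467 m/s.
Stage 2: m₀ = 21,730 kg, m_f = 21,730 − 17,300 = 4,430 kg; Δv = 272×9.81×ln(4.905) = 2668.3×1.5903 ≈ 4243 m/s.
Total Δv = 6467 + 4243 = 10710 m/s.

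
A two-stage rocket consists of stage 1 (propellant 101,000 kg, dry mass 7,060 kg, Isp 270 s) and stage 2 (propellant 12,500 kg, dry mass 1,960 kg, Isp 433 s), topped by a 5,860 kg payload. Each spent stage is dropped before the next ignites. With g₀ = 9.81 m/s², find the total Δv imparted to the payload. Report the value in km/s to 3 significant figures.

Δv ≈ 8.15 km/s

Ignition mass of stage 1 = 101,000+7,060 + 12,500+1,960 + 5,860 = 128,380 kg.
Stage 1: m₀ = 128,380 kg, m_f = 128,380 − 101,000 = 27,380 kg; Δv = 270×9.81×ln(4.689) = 2648.7×1.5452 ≈ 4093 m/s.
Stage 2: m₀ = 20,320 kg, m_f = 20,320 − 12,500 = 7,820 kg; Δv = 433×9.81×ln(2.598) = 4247.7×0.9549 ≈ 4056 m/s.
Total Δv = 4093 + 4056 = 8149 m/s.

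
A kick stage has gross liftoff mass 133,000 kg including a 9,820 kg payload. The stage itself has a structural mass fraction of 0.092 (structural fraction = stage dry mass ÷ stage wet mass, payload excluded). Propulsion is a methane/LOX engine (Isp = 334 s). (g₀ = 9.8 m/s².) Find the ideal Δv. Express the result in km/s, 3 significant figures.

Stage wet mass = m₀ − payload = 133,000 − 9,820 = 123,180 kg.
Stage dry mass = ε × stage wet mass = 0.092 × 123,180 = 11,332.6 kg.
Burnout mass m_f = stage dry + payload = 11,332.6 + 9,820 = 21,152.6 kg.
v_e = Isp · g₀ = 334 × 9.8 = 3273.2 m/s.
Δv = v_e · ln(133,000/21,152.6) = 3273.2 × ln(6.288) = 3273.2 × 1.8386 ≈ 6018 m/s.

Δv ≈ 6.02 km/s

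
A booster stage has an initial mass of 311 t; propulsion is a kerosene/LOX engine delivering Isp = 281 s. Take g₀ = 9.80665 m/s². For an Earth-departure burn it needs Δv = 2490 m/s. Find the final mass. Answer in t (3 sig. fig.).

v_e = Isp · g₀ = 281 × 9.80665 = 2755.7 m/s.
Using Δv = v_e ln(m₀/m_f): m₀/m_f = exp(Δv / v_e) = exp(2490 / 2755.7) = exp(0.9036) = 2.4685.
m_f = m₀ / 2.4685 = 311 / 2.4685 = 125.987 t.

final mass ≈ 126 t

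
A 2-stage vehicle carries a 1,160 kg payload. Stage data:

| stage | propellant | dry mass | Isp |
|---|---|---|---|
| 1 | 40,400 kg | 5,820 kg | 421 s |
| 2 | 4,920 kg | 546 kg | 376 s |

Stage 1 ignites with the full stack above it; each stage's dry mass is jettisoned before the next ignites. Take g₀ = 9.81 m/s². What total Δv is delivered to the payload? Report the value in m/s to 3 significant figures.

Ignition mass of stage 1 = 40,400+5,820 + 4,920+546 + 1,160 = 52,846 kg.
Stage 1: m₀ = 52,846 kg, m_f = 52,846 − 40,400 = 12,446 kg; Δv = 421×9.81×ln(4.246) = 4130.0×1.4460 ≈ 5972 m/s.
Stage 2: m₀ = 6,626 kg, m_f = 6,626 − 4,920 = 1,706 kg; Δv = 376×9.81×ln(3.884) = 3688.6×1.3568 ≈ 5005 m/s.
Total Δv = 5972 + 5005 = 10977 m/s.

Δv ≈ 11000 m/s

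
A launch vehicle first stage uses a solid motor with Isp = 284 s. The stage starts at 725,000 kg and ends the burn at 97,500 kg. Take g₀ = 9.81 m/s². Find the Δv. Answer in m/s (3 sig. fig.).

Δv ≈ 5590 m/s

v_e = Isp · g₀ = 284 × 9.81 = 2786.0 m/s.
Rocket equation: Δv = v_e · ln(m₀/m_f) = 2786.0 × ln(7.436) = 2786.0 × 2.0063 ≈ 5589.7 m/s.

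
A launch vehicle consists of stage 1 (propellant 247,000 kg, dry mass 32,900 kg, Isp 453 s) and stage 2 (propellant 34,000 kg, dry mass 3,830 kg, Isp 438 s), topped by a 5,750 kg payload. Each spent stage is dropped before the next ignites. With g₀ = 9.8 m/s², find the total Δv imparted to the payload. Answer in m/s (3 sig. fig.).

Ignition mass of stage 1 = 247,000+32,900 + 34,000+3,830 + 5,750 = 323,480 kg.
Stage 1: m₀ = 323,480 kg, m_f = 323,480 − 247,000 = 76,480 kg; Δv = 453×9.8×ln(4.23) = 4439.4×1.4421 ≈ 6402 m/s.
Stage 2: m₀ = 43,580 kg, m_f = 43,580 − 34,000 = 9,580 kg; Δv = 438×9.8×ln(4.549) = 4292.4×1.5149 ≈ 6503 m/s.
Total Δv = 6402 + 6503 = 12905 m/s.

Δv ≈ 12900 m/s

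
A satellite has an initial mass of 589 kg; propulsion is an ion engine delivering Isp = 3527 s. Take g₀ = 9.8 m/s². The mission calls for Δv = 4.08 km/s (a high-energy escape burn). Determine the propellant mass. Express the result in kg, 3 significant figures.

v_e = Isp · g₀ = 3527 × 9.8 = 34564.6 m/s.
Rocket equation: m₀/m_f = exp(Δv / v_e) = exp(4080 / 34564.6) = exp(0.1180) = 1.1253.
m_f = 589 / 1.1253 = 523.416 kg, so propellant = m₀ − m_f = 589 − 523.416 = 65.584 kg.

propellant mass ≈ 65.6 kg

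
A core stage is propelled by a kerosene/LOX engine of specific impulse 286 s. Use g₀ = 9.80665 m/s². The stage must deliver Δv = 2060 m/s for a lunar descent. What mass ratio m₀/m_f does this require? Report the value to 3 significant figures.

mass ratio ≈ 2.08

v_e = Isp · g₀ = 286 × 9.80665 = 2804.7 m/s.
Rocket equation: m₀/m_f = exp(Δv / v_e) = exp(2060 / 2804.7) = exp(0.7345) = 2.0844.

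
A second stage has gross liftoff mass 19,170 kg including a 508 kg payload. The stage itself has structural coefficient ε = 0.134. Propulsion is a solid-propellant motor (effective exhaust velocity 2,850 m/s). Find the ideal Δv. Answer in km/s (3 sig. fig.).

Δv ≈ 5.28 km/s

Stage wet mass = m₀ − payload = 19,170 − 508 = 18,662 kg.
Stage dry mass = ε × stage wet mass = 0.134 × 18,662 = 2,500.71 kg.
Burnout mass m_f = stage dry + payload = 2,500.71 + 508 = 3,008.71 kg.
Rocket equation: Δv = v_e · ln(19,170/3,008.71) = 2850.0 × ln(6.372) = 2850.0 × 1.8518 ≈ 5278 m/s.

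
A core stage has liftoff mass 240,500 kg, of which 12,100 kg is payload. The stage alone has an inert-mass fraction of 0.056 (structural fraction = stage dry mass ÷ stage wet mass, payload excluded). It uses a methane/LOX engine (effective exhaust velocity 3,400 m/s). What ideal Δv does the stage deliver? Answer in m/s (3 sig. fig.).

Stage wet mass = m₀ − payload = 240,500 − 12,100 = 228,400 kg.
Stage dry mass = ε × stage wet mass = 0.056 × 228,400 = 12,790.4 kg.
Burnout mass m_f = stage dry + payload = 12,790.4 + 12,100 = 24,890.4 kg.
Δv = v_e · ln(240,500/24,890.4) = 3400.0 × ln(9.662) = 3400.0 × 2.2682 ≈ 7712 m/s.

Δv ≈ 7710 m/s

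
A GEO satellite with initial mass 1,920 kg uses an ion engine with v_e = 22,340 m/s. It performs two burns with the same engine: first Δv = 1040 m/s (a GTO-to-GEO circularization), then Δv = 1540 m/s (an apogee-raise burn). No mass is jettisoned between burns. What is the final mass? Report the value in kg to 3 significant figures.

After the first burn: m = 1920 × exp(−1040/22340.0) = 1920 × 0.95451 = 1,832.66 kg.
After the second burn: m = 1,832.66 × exp(−1540/22340.0) = 1,832.66 × 0.93339 = 1,710.59 kg.

final mass ≈ 1710 kg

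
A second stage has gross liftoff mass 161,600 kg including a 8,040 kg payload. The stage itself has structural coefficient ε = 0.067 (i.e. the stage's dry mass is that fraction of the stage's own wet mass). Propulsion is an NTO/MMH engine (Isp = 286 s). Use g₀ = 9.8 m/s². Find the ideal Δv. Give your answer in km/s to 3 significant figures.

Δv ≈ 6.10 km/s

Stage wet mass = m₀ − payload = 161,600 − 8,040 = 153,560 kg.
Stage dry mass = ε × stage wet mass = 0.067 × 153,560 = 10,288.5 kg.
Burnout mass m_f = stage dry + payload = 10,288.5 + 8,040 = 18,328.5 kg.
v_e = Isp · g₀ = 286 × 9.8 = 2802.8 m/s.
By the Tsiolkovsky rocket equation, Δv = v_e · ln(161,600/18,328.5) = 2802.8 × ln(8.817) = 2802.8 × 2.1767 ≈ 6101 m/s.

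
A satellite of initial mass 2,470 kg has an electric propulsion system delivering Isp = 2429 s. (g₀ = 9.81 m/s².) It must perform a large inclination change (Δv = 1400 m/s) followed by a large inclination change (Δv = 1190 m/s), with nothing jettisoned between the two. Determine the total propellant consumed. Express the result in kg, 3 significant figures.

v_e = Isp · g₀ = 2429 × 9.81 = 23828.5 m/s.
After the first burn: m = 2470 × exp(−1400/23828.5) = 2470 × 0.94294 = 2,329.06 kg.
After the second burn: m = 2,329.06 × exp(−1190/23828.5) = 2,329.06 × 0.95129 = 2,215.61 kg.
Total propellant = m₀ − m_final = 2470 − 2,215.61 = 254.39 kg.

total propellant consumed ≈ 254 kg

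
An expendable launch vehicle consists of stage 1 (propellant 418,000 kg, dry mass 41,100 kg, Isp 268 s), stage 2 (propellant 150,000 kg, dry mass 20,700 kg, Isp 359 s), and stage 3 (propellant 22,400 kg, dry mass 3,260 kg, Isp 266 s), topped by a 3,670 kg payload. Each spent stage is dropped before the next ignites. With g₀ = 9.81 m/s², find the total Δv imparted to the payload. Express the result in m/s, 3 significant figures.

Ignition mass of stage 1 = 418,000+41,100 + 150,000+20,700 + 22,400+3,260 + 3,670 = 659,130 kg.
Stage 1: m₀ = 659,130 kg, m_f = 659,130 − 418,000 = 241,130 kg; Δv = 268×9.81×ln(2.734) = 2629.1×1.0056 ≈ 2644 m/s.
Stage 2: m₀ = 200,030 kg, m_f = 200,030 − 150,000 = 50,030 kg; Δv = 359×9.81×ln(3.998) = 3521.8×1.3858 ≈ 4881 m/s.
Stage 3: m₀ = 29,330 kg, m_f = 29,330 − 22,400 = 6,930 kg; Δv = 266×9.81×ln(4.232) = 2609.5×1.4428 ≈ 3765 m/s.
Total Δv = 2644 + 4881 + 3765 = 11290 m/s.

Δv ≈ 11300 m/s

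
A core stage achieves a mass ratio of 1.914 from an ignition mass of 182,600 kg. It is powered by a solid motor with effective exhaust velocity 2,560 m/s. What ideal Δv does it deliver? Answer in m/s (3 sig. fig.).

Δv ≈ 1660 m/s

Δv = v_e · ln(1.914) = 2560.0 × 0.6492 ≈ 1661.9 m/s.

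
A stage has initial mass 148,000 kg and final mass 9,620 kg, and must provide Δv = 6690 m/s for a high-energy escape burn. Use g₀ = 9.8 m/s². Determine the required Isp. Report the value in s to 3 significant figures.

Isp ≈ 250 s

ln(m₀/m_f) = ln(148000/9620) = ln(15.38) = 2.7334.
Using Δv = v_e ln(m₀/m_f): v_e = Δv / ln(m₀/m_f) = 6690 / 2.7334 = 2447.5 m/s.
Isp = v_e / g₀ = 2447.5 / 9.8 = 249.7 s.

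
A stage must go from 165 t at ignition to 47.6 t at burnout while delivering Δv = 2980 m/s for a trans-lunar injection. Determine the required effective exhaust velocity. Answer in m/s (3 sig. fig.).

ln(m₀/m_f) = ln(165000/47600) = ln(3.466) = 1.2431.
Using Δv = v_e ln(m₀/m_f): v_e = Δv / ln(m₀/m_f) = 2980 / 1.2431 = 2397.2 m/s.

v_e ≈ 2400 m/s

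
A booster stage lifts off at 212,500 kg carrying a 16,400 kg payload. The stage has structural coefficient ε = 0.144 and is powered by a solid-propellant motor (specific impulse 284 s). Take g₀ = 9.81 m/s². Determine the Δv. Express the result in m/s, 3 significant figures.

Stage wet mass = m₀ − payload = 212,500 − 16,400 = 196,100 kg.
Stage dry mass = ε × stage wet mass = 0.144 × 196,100 = 28,238.4 kg.
Burnout mass m_f = stage dry + payload = 28,238.4 + 16,400 = 44,638.4 kg.
v_e = Isp · g₀ = 284 × 9.81 = 2786.0 m/s.
Δv = v_e · ln(212,500/44,638.4) = 2786.0 × ln(4.76) = 2786.0 × 1.5603 ≈ 4347 m/s.

Δv ≈ 4350 m/s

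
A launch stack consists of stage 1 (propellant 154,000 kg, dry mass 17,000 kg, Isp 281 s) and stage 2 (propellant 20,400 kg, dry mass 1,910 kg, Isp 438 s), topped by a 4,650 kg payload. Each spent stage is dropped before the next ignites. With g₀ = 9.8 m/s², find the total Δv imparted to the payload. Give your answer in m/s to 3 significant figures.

Δv ≈ 10200 m/s

Ignition mass of stage 1 = 154,000+17,000 + 20,400+1,910 + 4,650 = 197,960 kg.
Stage 1: m₀ = 197,960 kg, m_f = 197,960 − 154,000 = 43,960 kg; Δv = 281×9.8×ln(4.503) = 2753.8×1.5048 ≈ 4144 m/s.
Stage 2: m₀ = 26,960 kg, m_f = 26,960 − 20,400 = 6,560 kg; Δv = 438×9.8×ln(4.11) = 4292.4×1.4134 ≈ 6067 m/s.
Total Δv = 4144 + 6067 = 10211 m/s.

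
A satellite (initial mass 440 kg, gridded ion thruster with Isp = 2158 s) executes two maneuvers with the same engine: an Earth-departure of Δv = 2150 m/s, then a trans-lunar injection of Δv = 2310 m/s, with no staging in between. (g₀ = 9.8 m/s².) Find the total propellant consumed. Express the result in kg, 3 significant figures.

v_e = Isp · g₀ = 2158 × 9.8 = 21148.4 m/s.
After the first burn: m = 440 × exp(−2150/21148.4) = 440 × 0.90333 = 397.465 kg.
After the second burn: m = 397.465 × exp(−2310/21148.4) = 397.465 × 0.89653 = 356.339 kg.
Total propellant = m₀ − m_final = 440 − 356.339 = 83.661 kg.

total propellant consumed ≈ 83.7 kg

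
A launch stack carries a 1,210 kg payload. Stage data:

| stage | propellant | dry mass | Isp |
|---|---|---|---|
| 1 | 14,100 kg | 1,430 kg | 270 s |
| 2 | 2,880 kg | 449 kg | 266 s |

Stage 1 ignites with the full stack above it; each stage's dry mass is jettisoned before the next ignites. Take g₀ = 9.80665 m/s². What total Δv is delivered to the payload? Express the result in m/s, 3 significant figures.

Ignition mass of stage 1 = 14,100+1,430 + 2,880+449 + 1,210 = 20,069 kg.
Stage 1: m₀ = 20,069 kg, m_f = 20,069 − 14,100 = 5,969 kg; Δv = 270×9.80665×ln(3.362) = 2647.8×1.2126 ≈ 3211 m/s.
Stage 2: m₀ = 4,539 kg, m_f = 4,539 − 2,880 = 1,659 kg; Δv = 266×9.80665×ln(2.736) = 2608.6×1.0065 ≈ 2626 m/s.
Total Δv = 3211 + 2626 = 5837 m/s.

Δv ≈ 5840 m/s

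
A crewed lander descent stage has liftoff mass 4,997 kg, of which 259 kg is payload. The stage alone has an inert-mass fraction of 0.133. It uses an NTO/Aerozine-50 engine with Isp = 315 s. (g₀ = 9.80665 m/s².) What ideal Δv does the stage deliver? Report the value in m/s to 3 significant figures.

Stage wet mass = m₀ − payload = 4,997 − 259 = 4,738 kg.
Stage dry mass = ε × stage wet mass = 0.133 × 4,738 = 630.154 kg.
Burnout mass m_f = stage dry + payload = 630.154 + 259 = 889.154 kg.
v_e = Isp · g₀ = 315 × 9.80665 = 3089.1 m/s.
Δv = v_e · ln(4,997/889.154) = 3089.1 × ln(5.62) = 3089.1 × 1.7263 ≈ 5333 m/s.

Δv ≈ 5330 m/s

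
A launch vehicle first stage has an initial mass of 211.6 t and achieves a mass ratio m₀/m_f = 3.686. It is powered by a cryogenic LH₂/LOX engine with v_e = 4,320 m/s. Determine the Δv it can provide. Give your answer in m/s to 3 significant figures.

By the Tsiolkovsky rocket equation, Δv = v_e · ln(3.686) = 4320.0 × 1.3045 ≈ 5635.6 m/s.

Δv ≈ 5640 m/s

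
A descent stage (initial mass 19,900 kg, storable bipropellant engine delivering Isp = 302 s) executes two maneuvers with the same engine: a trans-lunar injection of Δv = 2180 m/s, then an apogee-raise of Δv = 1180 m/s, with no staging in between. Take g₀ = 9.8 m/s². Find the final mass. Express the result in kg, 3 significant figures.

final mass ≈ 6390 kg

v_e = Isp · g₀ = 302 × 9.8 = 2959.6 m/s.
After the first burn: m = 19900 × exp(−2180/2959.6) = 19900 × 0.47875 = 9,527.13 kg.
After the second burn: m = 9,527.13 × exp(−1180/2959.6) = 9,527.13 × 0.67119 = 6,394.51 kg.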